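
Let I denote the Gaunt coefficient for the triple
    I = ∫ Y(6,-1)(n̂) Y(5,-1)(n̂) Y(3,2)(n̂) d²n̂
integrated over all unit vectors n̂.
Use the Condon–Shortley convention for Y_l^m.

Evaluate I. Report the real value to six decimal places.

Rules hold: Σm=0, L=14 even, 1≤3≤11.
N = 13·11·7 = 1001
Δ = 8!·4!·2!/15! = 1/675675
Racah Σ t=3..5: t=3:−1/8640 t=4:+1/2304 t=5:−1/8640 = 7/34560
⇒ 3j(6 5 3; 0 0 0)² = 7/429, sgn -1
Racah Σ t=3..4: t=3:−1/17280 t=4:+1/6912 = 1/11520
⇒ 3j(6 5 3; -1 -1 2)² = 2/143, sgn -1
4πI² = N·(3j₀)²·(3jₘ)² = 98/429
I = +1·√(0.228438/4π) = 0.13482780

0.134828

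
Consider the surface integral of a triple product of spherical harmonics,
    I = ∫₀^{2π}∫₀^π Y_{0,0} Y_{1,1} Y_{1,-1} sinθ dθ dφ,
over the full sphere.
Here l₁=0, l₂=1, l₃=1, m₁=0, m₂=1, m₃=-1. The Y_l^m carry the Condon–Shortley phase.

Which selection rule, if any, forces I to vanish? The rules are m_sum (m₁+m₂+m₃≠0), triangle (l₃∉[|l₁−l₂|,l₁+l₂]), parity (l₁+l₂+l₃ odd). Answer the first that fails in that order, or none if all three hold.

Σmᵢ = 0  ✓
l₃∈[|l₁−l₂|,l₁+l₂]=[1,1], have l₃=1  ✓
Σlᵢ = 2 ⇒ even  ✓

none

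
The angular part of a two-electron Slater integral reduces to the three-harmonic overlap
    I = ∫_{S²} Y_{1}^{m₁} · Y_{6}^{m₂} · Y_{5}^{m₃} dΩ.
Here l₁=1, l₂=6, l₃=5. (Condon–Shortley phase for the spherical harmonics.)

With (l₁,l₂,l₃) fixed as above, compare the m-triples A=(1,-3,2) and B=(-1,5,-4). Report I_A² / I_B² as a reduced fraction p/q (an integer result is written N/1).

36/55

Shared (l₁,l₂,l₃)=(1,6,5): N and (l;000)² cancel in I_A²/I_B².
A: Δ = 2!·0!·10!/13! = 1/858; Racah Σ t=0..0: t=0:+1/60480 = 1/60480; ⇒ 3j(1 6 5; 1 -3 2)² = 6/143, sgn -1
B: Δ = 2!·0!·10!/13! = 1/858; Racah Σ t=2..2: t=2:+1/725760 = 1/725760; ⇒ 3j(1 6 5; -1 5 -4)² = 5/78, sgn -1
I_A²/I_B² = (6/143)/(5/78) = 36/55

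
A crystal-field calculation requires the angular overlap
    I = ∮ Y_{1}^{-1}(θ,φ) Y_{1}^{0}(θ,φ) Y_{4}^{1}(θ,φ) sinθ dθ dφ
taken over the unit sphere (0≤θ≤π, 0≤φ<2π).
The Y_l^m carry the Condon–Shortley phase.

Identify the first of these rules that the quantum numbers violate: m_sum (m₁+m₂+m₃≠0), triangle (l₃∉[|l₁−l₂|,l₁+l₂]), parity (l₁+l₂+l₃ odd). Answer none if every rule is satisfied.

triangle

azimuthal sum: -1 + 0 + 1 = 0  ✓
0 ≤ 4 ≤ 2 (triangle on l)  ✗
L = 1 + 1 + 4 = 6 (even)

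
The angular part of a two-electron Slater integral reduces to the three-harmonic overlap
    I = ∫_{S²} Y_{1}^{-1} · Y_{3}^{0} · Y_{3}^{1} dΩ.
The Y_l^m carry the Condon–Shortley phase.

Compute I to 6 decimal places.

0.000000

L=7 odd ⇒ parity kills the (l;000) factor ⇒ I = 0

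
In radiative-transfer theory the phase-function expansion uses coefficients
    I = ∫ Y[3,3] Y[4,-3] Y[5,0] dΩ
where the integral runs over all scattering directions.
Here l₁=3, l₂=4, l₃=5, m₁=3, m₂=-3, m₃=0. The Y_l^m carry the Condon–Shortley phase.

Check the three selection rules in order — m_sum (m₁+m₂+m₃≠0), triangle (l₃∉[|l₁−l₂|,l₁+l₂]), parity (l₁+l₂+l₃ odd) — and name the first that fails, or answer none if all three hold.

Σmᵢ = 0  ✓
l₃∈[|l₁−l₂|,l₁+l₂]=[1,7], have l₃=5  ✓
Σlᵢ = 12 ⇒ even  ✓

none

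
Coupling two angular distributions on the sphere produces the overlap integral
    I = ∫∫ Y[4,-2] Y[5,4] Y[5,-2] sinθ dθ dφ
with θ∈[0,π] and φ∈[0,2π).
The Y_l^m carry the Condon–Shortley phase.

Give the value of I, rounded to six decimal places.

0.118854

Checks pass: Σm=0; 14 even; l₃=5∈[1,9].
(2·4+1)(2·5+1)(2·5+1) = 1089
Δ: 4! 4! 6! / 15! → 1/3153150
sum: t=0:+1/69120 t=1:−1/1728 t=2:+1/576 t=3:−1/1728 t=4:+1/69120 = 7/11520
3j²(4 5 5; 0 0 0) = Δ·Π!·Σ² = 2/143  (sign -1)
sum: t=3:−1/25920 t=4:+1/11520 = 1/20736
3j²(4 5 5; -2 4 -2) = Δ·Π!·Σ² = 5/429  (sign -1)
combine: 4πI² = 1089·2/143·5/429 = 30/169
take √, sign +1: I = 0.11885360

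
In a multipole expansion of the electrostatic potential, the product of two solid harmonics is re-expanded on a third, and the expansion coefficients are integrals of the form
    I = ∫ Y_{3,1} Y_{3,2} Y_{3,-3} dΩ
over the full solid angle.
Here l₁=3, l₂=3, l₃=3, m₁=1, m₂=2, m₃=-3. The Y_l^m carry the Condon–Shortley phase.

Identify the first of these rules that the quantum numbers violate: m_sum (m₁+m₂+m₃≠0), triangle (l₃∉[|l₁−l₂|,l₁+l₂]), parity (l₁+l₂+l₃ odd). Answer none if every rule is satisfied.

Σmᵢ = 0  ✓
l₃∈[|l₁−l₂|,l₁+l₂]=[0,6], have l₃=3  ✓
Σlᵢ = 9 ⇒ odd  ✗

parity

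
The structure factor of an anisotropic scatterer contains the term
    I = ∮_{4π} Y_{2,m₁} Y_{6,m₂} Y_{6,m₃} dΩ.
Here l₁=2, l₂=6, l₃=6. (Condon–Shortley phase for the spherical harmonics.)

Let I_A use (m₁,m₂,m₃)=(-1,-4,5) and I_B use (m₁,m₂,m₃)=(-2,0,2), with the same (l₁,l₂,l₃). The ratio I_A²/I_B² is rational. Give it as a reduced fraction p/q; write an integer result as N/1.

297/280

l's match ⇒ only the (l;m) 3-j factors differ between A and B.
A: triangle coeff Δ(2,6,6) = 1/90090; Σ_t [1,2]: t=1:−1/725760 t=2:+1/7257600 = -1/806400; (3j)²=27/910 [(2 6 6; -1 -4 5)], sign=+1
B: triangle coeff Δ(2,6,6) = 1/90090; Σ_t [2,2]: t=2:+1/69120 = 1/69120; (3j)²=4/143 [(2 6 6; -2 0 2)], sign=+1
I_A²/I_B² = (27/910)/(4/143) = 297/280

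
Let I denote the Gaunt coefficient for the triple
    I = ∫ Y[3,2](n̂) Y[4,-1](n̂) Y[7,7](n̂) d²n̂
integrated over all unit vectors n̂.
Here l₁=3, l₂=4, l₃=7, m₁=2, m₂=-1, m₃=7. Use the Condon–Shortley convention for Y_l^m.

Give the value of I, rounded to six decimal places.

0.000000

m-sum = 2 − 1 + 7 = 8 ≠ 0 ⇒ I = 0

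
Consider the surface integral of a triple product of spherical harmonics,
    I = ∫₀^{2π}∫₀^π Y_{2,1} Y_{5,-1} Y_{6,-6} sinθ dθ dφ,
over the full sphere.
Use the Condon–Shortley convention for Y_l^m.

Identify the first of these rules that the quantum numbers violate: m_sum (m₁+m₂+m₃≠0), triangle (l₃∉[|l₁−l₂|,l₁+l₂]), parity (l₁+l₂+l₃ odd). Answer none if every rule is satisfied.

Σmᵢ = -6  ✗
l₃∈[|l₁−l₂|,l₁+l₂]=[3,7], have l₃=6
Σlᵢ = 13 ⇒ odd

m_sum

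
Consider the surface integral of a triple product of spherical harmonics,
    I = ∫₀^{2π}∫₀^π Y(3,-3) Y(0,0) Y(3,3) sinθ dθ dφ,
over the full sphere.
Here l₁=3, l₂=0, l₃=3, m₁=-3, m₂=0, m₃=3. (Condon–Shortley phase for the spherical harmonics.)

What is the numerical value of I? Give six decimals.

-0.282095

m-sum 0 ✓  L=6 even ✓  3≤3≤3 ✓
Π(2lᵢ+1) = 7×1×7 = 49
triangle coeff Δ(3,0,3) = 1/7
Σ_t [0,0]: t=0:+1/36 = 1/36
(3j)²=1/7 [(3 0 3; 0 0 0)], sign=-1
Σ_t [0,0]: t=0:+1/720 = 1/720
(3j)²=1/7 [(3 0 3; -3 0 3)], sign=+1
⇒ 4πI² = 1/1
I = (-1)√(1/1/(4π)) = -0.28209479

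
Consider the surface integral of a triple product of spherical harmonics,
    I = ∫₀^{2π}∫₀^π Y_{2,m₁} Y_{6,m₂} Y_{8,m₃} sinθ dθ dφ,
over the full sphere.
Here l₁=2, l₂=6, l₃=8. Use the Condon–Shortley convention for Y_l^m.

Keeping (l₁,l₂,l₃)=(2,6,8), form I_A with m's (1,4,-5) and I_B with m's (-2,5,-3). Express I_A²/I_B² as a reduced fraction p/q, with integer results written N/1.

Same 2,6,8: normalisation and zero-m 3j drop out of the ratio.
A: Δ: 0! 4! 12! / 17! → 1/30940; sum: t=0:+1/43545600 = 1/43545600; 3j²(2 6 8; 1 4 -5) = Δ·Π!·Σ² = 33/1190  (sign -1)
B: Δ: 0! 4! 12! / 17! → 1/30940; sum: t=0:+1/958003200 = 1/958003200; 3j²(2 6 8; -2 5 -3) = Δ·Π!·Σ² = 1/6188  (sign -1)
I_A²/I_B² = (33/1190)/(1/6188) = 858/5

858/5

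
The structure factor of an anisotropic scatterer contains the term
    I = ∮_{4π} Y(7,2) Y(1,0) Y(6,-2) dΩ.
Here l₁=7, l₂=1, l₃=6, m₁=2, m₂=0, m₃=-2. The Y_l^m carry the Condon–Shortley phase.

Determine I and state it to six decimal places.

0.234717

Rules hold: Σm=0, L=14 even, 6≤6≤8.
N = 15·3·13 = 585
Δ = 2!·12!·0!/15! = 1/1365
Racah Σ t=1..1: t=1:−1/518400 = -1/518400
⇒ 3j(7 1 6; 0 0 0)² = 7/195, sgn -1
Racah Σ t=1..1: t=1:−1/967680 = -1/967680
⇒ 3j(7 1 6; 2 0 -2)² = 3/91, sgn -1
4πI² = N·(3j₀)²·(3jₘ)² = 9/13
I = +1·√(0.692308/4π) = 0.23471705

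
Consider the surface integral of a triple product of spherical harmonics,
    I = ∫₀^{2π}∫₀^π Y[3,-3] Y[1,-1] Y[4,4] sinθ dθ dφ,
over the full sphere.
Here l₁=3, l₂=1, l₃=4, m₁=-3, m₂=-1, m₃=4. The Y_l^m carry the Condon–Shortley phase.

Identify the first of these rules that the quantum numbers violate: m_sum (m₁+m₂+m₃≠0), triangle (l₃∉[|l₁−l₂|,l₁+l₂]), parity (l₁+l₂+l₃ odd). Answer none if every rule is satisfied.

none

m₁+m₂+m₃ = -3 − 1 + 4 = 0  ✓
triangle: |3−1|=2 ≤ l₃=4 ≤ 3+1=4  ✓
parity: l₁+l₂+l₃ = 8 is even  ✓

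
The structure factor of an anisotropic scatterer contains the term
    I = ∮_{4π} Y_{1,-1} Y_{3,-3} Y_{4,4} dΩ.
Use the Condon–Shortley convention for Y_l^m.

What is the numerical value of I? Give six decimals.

Checks pass: Σm=0; 8 even; l₃=4∈[2,4].
(2·1+1)(2·3+1)(2·4+1) = 189
Δ: 0! 2! 6! / 9! → 1/252
sum: t=0:+1/36 = 1/36
3j²(1 3 4; 0 0 0) = Δ·Π!·Σ² = 4/63  (sign +1)
sum: t=0:+1/1440 = 1/1440
3j²(1 3 4; -1 -3 4) = Δ·Π!·Σ² = 1/9  (sign +1)
combine: 4πI² = 189·4/63·1/9 = 4/3
take √, sign +1: I = 0.32573501

0.325735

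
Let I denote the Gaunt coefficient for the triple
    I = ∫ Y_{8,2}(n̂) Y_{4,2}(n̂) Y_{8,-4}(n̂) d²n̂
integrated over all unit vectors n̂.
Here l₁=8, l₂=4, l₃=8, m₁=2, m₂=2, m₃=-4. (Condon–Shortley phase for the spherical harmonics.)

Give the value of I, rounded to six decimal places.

m-sum 0 ✓  L=20 even ✓  4≤8≤12 ✓
Π(2lᵢ+1) = 17×9×17 = 2601
triangle coeff Δ(8,4,8) = 1/185175900
Σ_t [0,4]: t=0:+1/557383680 t=1:−1/21772800 t=2:+1/8294400 t=3:−1/21772800 t=4:+1/557383680 = 1/30965760
(3j)²=36/4199 [(8 4 8; 0 0 0)], sign=+1
Σ_t [2,4]: t=2:+1/92897280 t=3:−1/78382080 t=4:+1/696729600 = -1/1791590400
(3j)²=11/151164 [(8 4 8; 2 2 -4)], sign=-1
⇒ 4πI² = 99/61009
I = (-1)√(99/61009/(4π)) = -0.01136359

-0.011364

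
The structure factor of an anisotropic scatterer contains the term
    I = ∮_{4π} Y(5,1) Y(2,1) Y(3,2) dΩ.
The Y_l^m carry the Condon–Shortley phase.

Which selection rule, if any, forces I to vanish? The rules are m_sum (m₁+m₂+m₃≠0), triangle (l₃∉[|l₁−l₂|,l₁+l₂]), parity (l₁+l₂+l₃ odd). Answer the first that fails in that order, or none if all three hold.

Σmᵢ = 4  ✗
l₃∈[|l₁−l₂|,l₁+l₂]=[3,7], have l₃=3
Σlᵢ = 10 ⇒ even

m_sum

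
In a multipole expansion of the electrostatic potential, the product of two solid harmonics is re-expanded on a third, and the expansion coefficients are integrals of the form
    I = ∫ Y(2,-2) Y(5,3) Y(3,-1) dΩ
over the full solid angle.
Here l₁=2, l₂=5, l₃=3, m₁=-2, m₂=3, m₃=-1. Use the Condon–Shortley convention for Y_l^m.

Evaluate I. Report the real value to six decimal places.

-0.200476

Rules hold: Σm=0, L=10 even, 3≤3≤7.
N = 5·11·7 = 385
Δ = 4!·0!·6!/11! = 1/2310
Racah Σ t=2..2: t=2:+1/144 = 1/144
⇒ 3j(2 5 3; 0 0 0)² = 10/231, sgn -1
Racah Σ t=4..4: t=4:+1/1152 = 1/1152
⇒ 3j(2 5 3; -2 3 -1)² = 1/33, sgn +1
4πI² = N·(3j₀)²·(3jₘ)² = 50/99
I = -1·√(0.505051/4π) = -0.20047604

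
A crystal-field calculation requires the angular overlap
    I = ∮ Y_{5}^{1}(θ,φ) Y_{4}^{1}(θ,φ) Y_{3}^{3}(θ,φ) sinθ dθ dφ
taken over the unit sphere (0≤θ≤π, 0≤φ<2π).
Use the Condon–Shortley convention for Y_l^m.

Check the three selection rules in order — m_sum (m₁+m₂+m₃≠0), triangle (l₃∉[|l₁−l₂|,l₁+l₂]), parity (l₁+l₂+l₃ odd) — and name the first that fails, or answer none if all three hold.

Σmᵢ = 5  ✗
l₃∈[|l₁−l₂|,l₁+l₂]=[1,9], have l₃=3
Σlᵢ = 12 ⇒ even

m_sum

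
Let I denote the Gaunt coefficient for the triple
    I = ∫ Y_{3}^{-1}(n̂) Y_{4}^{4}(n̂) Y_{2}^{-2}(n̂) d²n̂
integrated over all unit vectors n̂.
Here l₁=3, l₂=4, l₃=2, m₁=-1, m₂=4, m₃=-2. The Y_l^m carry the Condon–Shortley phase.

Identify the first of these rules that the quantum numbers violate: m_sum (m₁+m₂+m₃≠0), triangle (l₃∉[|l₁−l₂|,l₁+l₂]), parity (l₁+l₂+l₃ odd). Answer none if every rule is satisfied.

m_sum

Σmᵢ = 1  ✗
l₃∈[|l₁−l₂|,l₁+l₂]=[1,7], have l₃=2
Σlᵢ = 9 ⇒ odd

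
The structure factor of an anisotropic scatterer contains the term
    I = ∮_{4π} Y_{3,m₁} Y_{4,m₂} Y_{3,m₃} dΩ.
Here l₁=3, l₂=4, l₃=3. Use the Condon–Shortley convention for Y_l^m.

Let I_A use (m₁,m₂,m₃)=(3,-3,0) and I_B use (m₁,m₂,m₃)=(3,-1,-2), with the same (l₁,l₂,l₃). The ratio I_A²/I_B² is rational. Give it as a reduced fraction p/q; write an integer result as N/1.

21/10

l's match ⇒ only the (l;m) 3-j factors differ between A and B.
A: triangle coeff Δ(3,4,3) = 1/34650; Σ_t [0,0]: t=0:+1/288 = 1/288; (3j)²=1/22 [(3 4 3; 3 -3 0)], sign=-1
B: triangle coeff Δ(3,4,3) = 1/34650; Σ_t [0,0]: t=0:+1/288 = 1/288; (3j)²=5/231 [(3 4 3; 3 -1 -2)], sign=-1
I_A²/I_B² = (1/22)/(5/231) = 21/10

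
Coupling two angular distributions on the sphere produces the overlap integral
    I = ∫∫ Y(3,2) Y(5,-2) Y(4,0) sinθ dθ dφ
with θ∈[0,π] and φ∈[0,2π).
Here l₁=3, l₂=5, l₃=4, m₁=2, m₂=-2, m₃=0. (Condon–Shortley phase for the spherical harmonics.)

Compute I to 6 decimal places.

-0.065427

Checks pass: Σm=0; 12 even; l₃=4∈[2,8].
(2·3+1)(2·5+1)(2·4+1) = 693
Δ: 4! 2! 6! / 13! → 1/180180
sum: t=1:−1/576 t=2:+1/144 t=3:−1/576 = 1/288
3j²(3 5 4; 0 0 0) = Δ·Π!·Σ² = 20/1001  (sign +1)
sum: t=0:+1/864 t=1:−1/576 = -1/1728
3j²(3 5 4; 2 -2 0) = Δ·Π!·Σ² = 5/1287  (sign -1)
combine: 4πI² = 693·20/1001·5/1287 = 100/1859
take √, sign -1: I = -0.06542675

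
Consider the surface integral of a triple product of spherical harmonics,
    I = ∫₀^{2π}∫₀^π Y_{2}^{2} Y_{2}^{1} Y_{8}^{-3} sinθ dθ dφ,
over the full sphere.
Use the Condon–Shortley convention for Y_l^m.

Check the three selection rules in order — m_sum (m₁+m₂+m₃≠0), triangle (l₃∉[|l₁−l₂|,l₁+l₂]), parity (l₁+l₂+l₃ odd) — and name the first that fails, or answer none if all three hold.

triangle

azimuthal sum: 2 + 1 − 3 = 0  ✓
0 ≤ 8 ≤ 4 (triangle on l)  ✗
L = 2 + 2 + 8 = 12 (even)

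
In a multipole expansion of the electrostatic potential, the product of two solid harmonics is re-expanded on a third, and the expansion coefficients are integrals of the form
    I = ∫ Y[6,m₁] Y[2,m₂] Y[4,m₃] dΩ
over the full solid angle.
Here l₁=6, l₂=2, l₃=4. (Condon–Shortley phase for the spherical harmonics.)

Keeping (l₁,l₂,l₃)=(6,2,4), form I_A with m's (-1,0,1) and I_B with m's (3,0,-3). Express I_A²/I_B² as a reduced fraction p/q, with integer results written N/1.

35/18

Same 6,2,4: normalisation and zero-m 3j drop out of the ratio.
A: Δ: 4! 8! 0! / 13! → 1/6435; sum: t=2:+1/2880 = 1/2880; 3j²(6 2 4; -1 0 1) = Δ·Π!·Σ² = 14/429  (sign -1)
B: Δ: 4! 8! 0! / 13! → 1/6435; sum: t=2:+1/20160 = 1/20160; 3j²(6 2 4; 3 0 -3) = Δ·Π!·Σ² = 12/715  (sign -1)
I_A²/I_B² = (14/429)/(12/715) = 35/18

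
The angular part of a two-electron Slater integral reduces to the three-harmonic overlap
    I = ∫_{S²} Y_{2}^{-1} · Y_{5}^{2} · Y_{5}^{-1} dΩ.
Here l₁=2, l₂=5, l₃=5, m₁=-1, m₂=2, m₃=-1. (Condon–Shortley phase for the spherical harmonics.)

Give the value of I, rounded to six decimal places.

0.104819

m-sum 0 ✓  L=12 even ✓  3≤5≤7 ✓
Π(2lᵢ+1) = 5×11×11 = 605
triangle coeff Δ(2,5,5) = 1/38610
Σ_t [0,2]: t=0:+1/2880 t=1:−1/576 t=2:+1/2880 = -1/960
(3j)²=10/429 [(2 5 5; 0 0 0)], sign=+1
Σ_t [1,2]: t=1:−1/2880 t=2:+1/1440 = 1/2880
(3j)²=7/715 [(2 5 5; -1 2 -1)], sign=+1
⇒ 4πI² = 70/507
I = (+1)√(70/507/(4π)) = 0.10481902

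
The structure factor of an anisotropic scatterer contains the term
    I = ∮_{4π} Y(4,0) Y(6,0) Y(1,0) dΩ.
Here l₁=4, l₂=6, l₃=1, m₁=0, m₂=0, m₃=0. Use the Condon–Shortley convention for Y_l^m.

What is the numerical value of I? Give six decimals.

0.000000

|4−6|≤1≤4+6 violated ⇒ I = 0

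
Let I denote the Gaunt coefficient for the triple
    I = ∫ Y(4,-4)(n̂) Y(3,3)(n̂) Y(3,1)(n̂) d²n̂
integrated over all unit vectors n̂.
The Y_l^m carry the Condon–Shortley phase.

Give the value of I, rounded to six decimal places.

m-sum 0 ✓  L=10 even ✓  1≤3≤7 ✓
Π(2lᵢ+1) = 9×7×7 = 441
triangle coeff Δ(4,3,3) = 1/34650
Σ_t [1,3]: t=1:−1/72 t=2:+1/16 t=3:−1/72 = 5/144
(3j)²=2/77 [(4 3 3; 0 0 0)], sign=-1
Σ_t [4,4]: t=4:+1/1152 = 1/1152
(3j)²=1/33 [(4 3 3; -4 3 1)], sign=+1
⇒ 4πI² = 42/121
I = (-1)√(42/121/(4π)) = -0.16619847

-0.166198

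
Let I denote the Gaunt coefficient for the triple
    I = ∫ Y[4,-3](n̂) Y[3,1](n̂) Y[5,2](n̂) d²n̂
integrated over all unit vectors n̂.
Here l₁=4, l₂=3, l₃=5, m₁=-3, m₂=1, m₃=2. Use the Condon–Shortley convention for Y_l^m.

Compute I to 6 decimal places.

-0.171363

Rules hold: Σm=0, L=12 even, 1≤5≤7.
N = 9·7·11 = 693
Δ = 2!·6!·4!/13! = 1/180180
Racah Σ t=0..2: t=0:+1/576 t=1:−1/144 t=2:+1/576 = -1/288
⇒ 3j(4 3 5; 0 0 0)² = 20/1001, sgn +1
Racah Σ t=1..2: t=1:−1/4320 t=2:+1/960 = 7/8640
⇒ 3j(4 3 5; -3 1 2)² = 343/12870, sgn -1
4πI² = N·(3j₀)²·(3jₘ)² = 686/1859
I = -1·√(0.369016/4π) = -0.17136315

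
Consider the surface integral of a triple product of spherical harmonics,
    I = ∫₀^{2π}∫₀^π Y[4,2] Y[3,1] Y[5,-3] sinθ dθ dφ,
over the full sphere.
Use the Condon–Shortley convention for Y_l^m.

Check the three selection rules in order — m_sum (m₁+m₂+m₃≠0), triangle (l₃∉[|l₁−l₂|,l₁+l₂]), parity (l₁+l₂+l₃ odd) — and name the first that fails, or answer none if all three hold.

Σmᵢ = 0  ✓
l₃∈[|l₁−l₂|,l₁+l₂]=[1,7], have l₃=5  ✓
Σlᵢ = 12 ⇒ even  ✓

none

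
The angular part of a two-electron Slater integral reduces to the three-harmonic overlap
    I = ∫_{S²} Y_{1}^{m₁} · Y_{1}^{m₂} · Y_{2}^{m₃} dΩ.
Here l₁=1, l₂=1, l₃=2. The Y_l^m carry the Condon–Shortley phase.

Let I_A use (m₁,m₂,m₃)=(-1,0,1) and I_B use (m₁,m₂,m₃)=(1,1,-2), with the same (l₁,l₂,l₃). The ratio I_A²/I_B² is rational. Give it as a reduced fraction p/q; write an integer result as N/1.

1/2

l's match ⇒ only the (l;m) 3-j factors differ between A and B.
A: triangle coeff Δ(1,1,2) = 1/30; Σ_t [0,0]: t=0:+1/2 = 1/2; (3j)²=1/10 [(1 1 2; -1 0 1)], sign=-1
B: triangle coeff Δ(1,1,2) = 1/30; Σ_t [0,0]: t=0:+1/4 = 1/4; (3j)²=1/5 [(1 1 2; 1 1 -2)], sign=+1
I_A²/I_B² = (1/10)/(1/5) = 1/2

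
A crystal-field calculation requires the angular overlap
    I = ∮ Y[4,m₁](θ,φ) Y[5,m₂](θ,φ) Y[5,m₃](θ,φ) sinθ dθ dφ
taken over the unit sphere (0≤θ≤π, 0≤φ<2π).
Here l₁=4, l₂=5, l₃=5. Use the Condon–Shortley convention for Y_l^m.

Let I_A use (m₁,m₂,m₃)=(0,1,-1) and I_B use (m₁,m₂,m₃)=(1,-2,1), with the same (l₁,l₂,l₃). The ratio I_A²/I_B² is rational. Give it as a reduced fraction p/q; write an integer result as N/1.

l's match ⇒ only the (l;m) 3-j factors differ between A and B.
A: triangle coeff Δ(4,5,5) = 1/3153150; Σ_t [0,4]: t=0:+1/414720 t=1:−1/4320 t=2:+1/768 t=3:−1/1296 t=4:+1/27648 = 7/20736; (3j)²=8/1287 [(4 5 5; 0 1 -1)], sign=+1
B: triangle coeff Δ(4,5,5) = 1/3153150; Σ_t [0,3]: t=0:+1/5184 t=1:−1/1152 t=2:+1/2880 t=3:−1/103680 = -7/20736; (3j)²=35/2574 [(4 5 5; 1 -2 1)], sign=-1
I_A²/I_B² = (8/1287)/(35/2574) = 16/35

16/35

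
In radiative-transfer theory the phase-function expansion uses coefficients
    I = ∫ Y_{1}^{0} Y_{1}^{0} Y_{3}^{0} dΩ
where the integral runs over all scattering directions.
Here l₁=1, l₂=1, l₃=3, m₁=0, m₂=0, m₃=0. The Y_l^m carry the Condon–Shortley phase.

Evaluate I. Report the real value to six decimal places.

triangle: need 0≤l₃≤2, have 3; I=0

0.000000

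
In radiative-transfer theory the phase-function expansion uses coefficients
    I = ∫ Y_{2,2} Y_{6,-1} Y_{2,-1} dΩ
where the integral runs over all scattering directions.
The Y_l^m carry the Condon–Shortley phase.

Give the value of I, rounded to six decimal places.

0.000000

triangle: need 4≤l₃≤8, have 2; I=0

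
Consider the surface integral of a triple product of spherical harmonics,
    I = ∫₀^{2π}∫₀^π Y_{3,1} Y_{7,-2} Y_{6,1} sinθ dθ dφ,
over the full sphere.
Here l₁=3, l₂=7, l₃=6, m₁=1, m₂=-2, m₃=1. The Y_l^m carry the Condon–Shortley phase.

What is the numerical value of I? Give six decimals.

m-sum 0 ✓  L=16 even ✓  4≤6≤10 ✓
Π(2lᵢ+1) = 7×15×13 = 1365
triangle coeff Δ(3,7,6) = 1/2042040
Σ_t [1,3]: t=1:−1/207360 t=2:+1/57600 t=3:−1/207360 = 1/129600
(3j)²=168/12155 [(3 7 6; 0 0 0)], sign=+1
Σ_t [0,2]: t=0:+1/691200 t=1:−1/103680 t=2:+1/241920 = -59/14515200
(3j)²=3481/340340 [(3 7 6; 1 -2 1)], sign=+1
⇒ 4πI² = 438606/2272985
I = (+1)√(438606/2272985/(4π)) = 0.12391791

0.123918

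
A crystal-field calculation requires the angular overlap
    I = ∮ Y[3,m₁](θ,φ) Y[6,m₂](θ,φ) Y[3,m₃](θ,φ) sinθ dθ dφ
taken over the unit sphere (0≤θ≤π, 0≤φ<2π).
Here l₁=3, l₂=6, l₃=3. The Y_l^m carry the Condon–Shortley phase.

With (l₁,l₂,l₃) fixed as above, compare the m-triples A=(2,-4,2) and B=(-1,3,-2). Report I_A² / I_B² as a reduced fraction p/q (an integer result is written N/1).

Same 3,6,3: normalisation and zero-m 3j drop out of the ratio.
A: Δ: 6! 0! 6! / 13! → 1/12012; sum: t=1:−1/14400 = -1/14400; 3j²(3 6 3; 2 -4 2) = Δ·Π!·Σ² = 6/143  (sign +1)
B: Δ: 6! 0! 6! / 13! → 1/12012; sum: t=4:+1/5760 = 1/5760; 3j²(3 6 3; -1 3 -2) = Δ·Π!·Σ² = 9/286  (sign -1)
I_A²/I_B² = (6/143)/(9/286) = 4/3

4/3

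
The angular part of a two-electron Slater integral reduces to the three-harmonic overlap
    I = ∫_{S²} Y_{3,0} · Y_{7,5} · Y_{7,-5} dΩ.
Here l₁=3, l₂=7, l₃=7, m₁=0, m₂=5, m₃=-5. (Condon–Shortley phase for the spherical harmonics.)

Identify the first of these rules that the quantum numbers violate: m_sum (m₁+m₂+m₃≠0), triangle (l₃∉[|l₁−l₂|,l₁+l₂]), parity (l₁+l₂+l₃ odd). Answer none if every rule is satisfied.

azimuthal sum: 0 + 5 − 5 = 0  ✓
4 ≤ 7 ≤ 10 (triangle on l)  ✓
L = 3 + 7 + 7 = 17 (odd)  ✗

parity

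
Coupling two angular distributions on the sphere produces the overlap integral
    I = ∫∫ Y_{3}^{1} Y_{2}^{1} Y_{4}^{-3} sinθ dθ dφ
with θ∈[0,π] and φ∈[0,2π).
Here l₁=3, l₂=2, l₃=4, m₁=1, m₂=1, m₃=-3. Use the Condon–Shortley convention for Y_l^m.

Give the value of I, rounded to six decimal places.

0.000000

Σmᵢ = -1 ≠ 0, so the φ-integral vanishes; I = 0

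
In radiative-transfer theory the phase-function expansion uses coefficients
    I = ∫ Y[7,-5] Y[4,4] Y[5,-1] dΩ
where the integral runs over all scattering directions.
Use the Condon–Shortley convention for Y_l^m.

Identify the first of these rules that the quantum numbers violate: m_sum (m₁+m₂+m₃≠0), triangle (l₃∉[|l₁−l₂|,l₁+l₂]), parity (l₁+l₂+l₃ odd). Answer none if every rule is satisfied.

m_sum

azimuthal sum: -5 + 4 − 1 = -2  ✗
3 ≤ 5 ≤ 11 (triangle on l)
L = 7 + 4 + 5 = 16 (even)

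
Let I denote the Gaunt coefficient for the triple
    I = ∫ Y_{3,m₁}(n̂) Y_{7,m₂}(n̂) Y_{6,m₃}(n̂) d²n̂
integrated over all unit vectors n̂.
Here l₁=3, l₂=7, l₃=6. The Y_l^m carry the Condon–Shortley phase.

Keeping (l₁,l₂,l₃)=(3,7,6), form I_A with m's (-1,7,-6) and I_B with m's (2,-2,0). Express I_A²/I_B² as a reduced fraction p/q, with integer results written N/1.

1573/240

Same 3,7,6: normalisation and zero-m 3j drop out of the ratio.
A: Δ: 4! 2! 10! / 17! → 1/2042040; sum: t=4:+1/174182400 = 1/174182400; 3j²(3 7 6; -1 7 -6) = Δ·Π!·Σ² = 11/340  (sign +1)
B: Δ: 4! 2! 10! / 17! → 1/2042040; sum: t=0:+1/345600 t=1:−1/207360 = -1/518400; 3j²(3 7 6; 2 -2 0) = Δ·Π!·Σ² = 12/2431  (sign -1)
I_A²/I_B² = (11/340)/(12/2431) = 1573/240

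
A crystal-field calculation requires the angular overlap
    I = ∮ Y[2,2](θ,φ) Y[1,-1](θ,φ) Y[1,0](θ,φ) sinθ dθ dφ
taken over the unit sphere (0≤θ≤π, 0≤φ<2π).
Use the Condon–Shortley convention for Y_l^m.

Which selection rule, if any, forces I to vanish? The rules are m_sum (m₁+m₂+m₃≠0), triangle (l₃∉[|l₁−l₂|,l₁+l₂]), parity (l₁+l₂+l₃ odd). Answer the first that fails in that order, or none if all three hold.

Σmᵢ = 1  ✗
l₃∈[|l₁−l₂|,l₁+l₂]=[1,3], have l₃=1
Σlᵢ = 4 ⇒ even

m_sum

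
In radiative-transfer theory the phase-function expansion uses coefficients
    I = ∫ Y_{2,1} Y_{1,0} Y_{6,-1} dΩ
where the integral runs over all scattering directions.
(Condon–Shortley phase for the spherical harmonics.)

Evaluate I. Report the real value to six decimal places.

|2−1|≤6≤2+1 violated ⇒ I = 0

0.000000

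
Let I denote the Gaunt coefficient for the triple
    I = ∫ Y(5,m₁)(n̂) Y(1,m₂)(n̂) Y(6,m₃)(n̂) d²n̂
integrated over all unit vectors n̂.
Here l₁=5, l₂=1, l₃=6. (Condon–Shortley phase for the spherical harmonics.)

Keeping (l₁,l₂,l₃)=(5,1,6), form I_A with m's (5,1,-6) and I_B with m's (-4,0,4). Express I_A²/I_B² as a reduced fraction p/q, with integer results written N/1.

33/10

l's match ⇒ only the (l;m) 3-j factors differ between A and B.
A: triangle coeff Δ(5,1,6) = 1/858; Σ_t [0,0]: t=0:+1/7257600 = 1/7257600; (3j)²=1/13 [(5 1 6; 5 1 -6)], sign=+1
B: triangle coeff Δ(5,1,6) = 1/858; Σ_t [0,0]: t=0:+1/362880 = 1/362880; (3j)²=10/429 [(5 1 6; -4 0 4)], sign=+1
I_A²/I_B² = (1/13)/(10/429) = 33/10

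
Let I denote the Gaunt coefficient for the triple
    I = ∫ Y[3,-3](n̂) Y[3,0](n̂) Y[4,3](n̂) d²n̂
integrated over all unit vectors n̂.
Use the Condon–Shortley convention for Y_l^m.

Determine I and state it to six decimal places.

0.203551

Checks pass: Σm=0; 10 even; l₃=4∈[0,6].
(2·3+1)(2·3+1)(2·4+1) = 441
Δ: 2! 4! 4! / 11! → 1/34650
sum: t=0:+1/72 t=1:−1/16 t=2:+1/72 = -5/144
3j²(3 3 4; 0 0 0) = Δ·Π!·Σ² = 2/77  (sign -1)
sum: t=2:+1/288 = 1/288
3j²(3 3 4; -3 0 3) = Δ·Π!·Σ² = 1/22  (sign -1)
combine: 4πI² = 441·2/77·1/22 = 63/121
take √, sign +1: I = 0.20355073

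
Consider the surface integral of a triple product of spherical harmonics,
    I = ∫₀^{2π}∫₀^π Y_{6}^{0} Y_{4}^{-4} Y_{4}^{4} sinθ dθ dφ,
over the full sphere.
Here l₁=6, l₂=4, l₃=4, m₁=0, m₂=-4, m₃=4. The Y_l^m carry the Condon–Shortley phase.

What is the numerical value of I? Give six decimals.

-0.028451

Checks pass: Σm=0; 14 even; l₃=4∈[2,10].
(2·6+1)(2·4+1)(2·4+1) = 1053
Δ: 6! 6! 2! / 15! → 1/1261260
sum: t=2:+1/4608 t=3:−1/1296 t=4:+1/4608 = -7/20736
3j²(6 4 4; 0 0 0) = Δ·Π!·Σ² = 20/1287  (sign -1)
sum: t=0:+1/1036800 = 1/1036800
3j²(6 4 4; 0 -4 4) = Δ·Π!·Σ² = 4/6435  (sign +1)
combine: 4πI² = 1053·20/1287·4/6435 = 16/1573
take √, sign -1: I = -0.02845055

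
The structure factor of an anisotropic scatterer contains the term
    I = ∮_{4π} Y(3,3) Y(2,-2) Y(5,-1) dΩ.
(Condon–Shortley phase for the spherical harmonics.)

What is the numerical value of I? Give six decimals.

m-sum 0 ✓  L=10 even ✓  1≤5≤5 ✓
Π(2lᵢ+1) = 7×5×11 = 385
triangle coeff Δ(3,2,5) = 1/2310
Σ_t [0,0]: t=0:+1/144 = 1/144
(3j)²=10/231 [(3 2 5; 0 0 0)], sign=-1
Σ_t [0,0]: t=0:+1/17280 = 1/17280
(3j)²=1/2310 [(3 2 5; 3 -2 -1)], sign=+1
⇒ 4πI² = 5/693
I = (-1)√(5/693/(4π)) = -0.02396147

-0.023961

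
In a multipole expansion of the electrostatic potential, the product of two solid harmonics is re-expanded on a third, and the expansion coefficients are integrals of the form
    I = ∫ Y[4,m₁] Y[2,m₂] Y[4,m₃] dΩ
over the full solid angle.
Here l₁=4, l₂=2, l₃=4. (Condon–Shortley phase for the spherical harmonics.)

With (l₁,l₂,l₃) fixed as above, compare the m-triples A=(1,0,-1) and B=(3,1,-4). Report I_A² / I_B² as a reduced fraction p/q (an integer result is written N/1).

289/588

Same 4,2,4: normalisation and zero-m 3j drop out of the ratio.
A: Δ: 2! 6! 2! / 11! → 1/13860; sum: t=0:+1/144 t=1:−1/48 t=2:+1/480 = -17/1440; 3j²(4 2 4; 1 0 -1) = Δ·Π!·Σ² = 289/13860  (sign +1)
B: Δ: 2! 6! 2! / 11! → 1/13860; sum: t=1:−1/1440 = -1/1440; 3j²(4 2 4; 3 1 -4) = Δ·Π!·Σ² = 7/165  (sign -1)
I_A²/I_B² = (289/13860)/(7/165) = 289/588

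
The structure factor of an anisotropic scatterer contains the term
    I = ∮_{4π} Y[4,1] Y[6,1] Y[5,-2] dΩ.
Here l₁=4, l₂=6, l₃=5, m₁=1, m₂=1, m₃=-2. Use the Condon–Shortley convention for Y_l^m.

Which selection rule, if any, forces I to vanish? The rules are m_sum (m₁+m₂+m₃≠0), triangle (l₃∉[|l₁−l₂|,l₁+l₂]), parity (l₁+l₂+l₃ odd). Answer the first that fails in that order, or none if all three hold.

m₁+m₂+m₃ = 1 + 1 − 2 = 0  ✓
triangle: |4−6|=2 ≤ l₃=5 ≤ 4+6=10  ✓
parity: l₁+l₂+l₃ = 15 is odd  ✗

parity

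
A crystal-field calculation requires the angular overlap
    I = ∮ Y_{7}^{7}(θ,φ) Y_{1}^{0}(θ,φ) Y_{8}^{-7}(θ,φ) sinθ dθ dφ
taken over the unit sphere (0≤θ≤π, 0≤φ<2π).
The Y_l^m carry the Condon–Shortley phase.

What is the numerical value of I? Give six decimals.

m-sum 0 ✓  L=16 even ✓  6≤8≤8 ✓
Π(2lᵢ+1) = 15×3×17 = 765
triangle coeff Δ(7,1,8) = 1/2040
Σ_t [0,0]: t=0:+1/25401600 = 1/25401600
(3j)²=8/255 [(7 1 8; 0 0 0)], sign=+1
Σ_t [0,0]: t=0:+1/87178291200 = 1/87178291200
(3j)²=1/136 [(7 1 8; 7 0 -7)], sign=-1
⇒ 4πI² = 3/17
I = (-1)√(3/17/(4π)) = -0.11850352

-0.118504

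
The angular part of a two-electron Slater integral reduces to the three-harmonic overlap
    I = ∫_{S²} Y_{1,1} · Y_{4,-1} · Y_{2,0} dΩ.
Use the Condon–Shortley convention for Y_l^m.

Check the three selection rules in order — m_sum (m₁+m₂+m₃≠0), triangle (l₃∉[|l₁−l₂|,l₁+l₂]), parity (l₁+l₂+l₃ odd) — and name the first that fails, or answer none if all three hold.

triangle

azimuthal sum: 1 − 1 + 0 = 0  ✓
3 ≤ 2 ≤ 5 (triangle on l)  ✗
L = 1 + 4 + 2 = 7 (odd)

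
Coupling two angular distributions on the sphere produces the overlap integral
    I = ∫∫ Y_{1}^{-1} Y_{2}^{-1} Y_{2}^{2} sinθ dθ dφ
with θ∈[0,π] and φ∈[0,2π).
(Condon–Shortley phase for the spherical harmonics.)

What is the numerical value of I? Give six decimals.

l₁+l₂+l₃=5 is odd: 3j(l;000)=0 ⇒ I=0

0.000000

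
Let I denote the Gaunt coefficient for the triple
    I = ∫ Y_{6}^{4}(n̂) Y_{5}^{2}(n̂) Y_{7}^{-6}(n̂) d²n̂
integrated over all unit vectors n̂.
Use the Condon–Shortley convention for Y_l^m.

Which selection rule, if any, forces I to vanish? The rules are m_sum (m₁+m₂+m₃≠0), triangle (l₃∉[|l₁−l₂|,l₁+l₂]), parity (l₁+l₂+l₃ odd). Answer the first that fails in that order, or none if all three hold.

Σmᵢ = 0  ✓
l₃∈[|l₁−l₂|,l₁+l₂]=[1,11], have l₃=7  ✓
Σlᵢ = 18 ⇒ even  ✓

none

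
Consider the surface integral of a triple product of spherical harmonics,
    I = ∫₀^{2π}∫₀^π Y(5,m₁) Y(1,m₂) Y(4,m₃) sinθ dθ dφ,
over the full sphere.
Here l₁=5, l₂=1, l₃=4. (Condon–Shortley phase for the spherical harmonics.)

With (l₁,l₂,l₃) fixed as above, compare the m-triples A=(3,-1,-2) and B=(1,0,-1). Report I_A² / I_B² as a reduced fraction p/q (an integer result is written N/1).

7/6

l's match ⇒ only the (l;m) 3-j factors differ between A and B.
A: triangle coeff Δ(5,1,4) = 1/495; Σ_t [0,0]: t=0:+1/2880 = 1/2880; (3j)²=28/495 [(5 1 4; 3 -1 -2)], sign=+1
B: triangle coeff Δ(5,1,4) = 1/495; Σ_t [1,1]: t=1:−1/720 = -1/720; (3j)²=8/165 [(5 1 4; 1 0 -1)], sign=+1
I_A²/I_B² = (28/495)/(8/165) = 7/6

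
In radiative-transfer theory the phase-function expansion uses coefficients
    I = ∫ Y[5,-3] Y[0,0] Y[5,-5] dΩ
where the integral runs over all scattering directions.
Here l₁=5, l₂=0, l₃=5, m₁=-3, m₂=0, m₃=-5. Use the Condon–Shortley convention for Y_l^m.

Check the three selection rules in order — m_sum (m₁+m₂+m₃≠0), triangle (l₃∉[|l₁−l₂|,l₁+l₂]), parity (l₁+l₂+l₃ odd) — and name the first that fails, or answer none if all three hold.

Σmᵢ = -8  ✗
l₃∈[|l₁−l₂|,l₁+l₂]=[5,5], have l₃=5
Σlᵢ = 10 ⇒ even

m_sum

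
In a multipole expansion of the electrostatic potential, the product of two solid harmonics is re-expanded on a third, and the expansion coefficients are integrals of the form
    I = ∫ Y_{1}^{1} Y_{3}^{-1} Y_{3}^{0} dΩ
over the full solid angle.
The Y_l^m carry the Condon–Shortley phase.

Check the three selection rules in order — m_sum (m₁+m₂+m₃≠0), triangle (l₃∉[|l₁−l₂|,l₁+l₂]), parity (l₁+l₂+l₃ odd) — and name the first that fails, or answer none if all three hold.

m₁+m₂+m₃ = 1 − 1 + 0 = 0  ✓
triangle: |1−3|=2 ≤ l₃=3 ≤ 1+3=4  ✓
parity: l₁+l₂+l₃ = 7 is odd  ✗

parity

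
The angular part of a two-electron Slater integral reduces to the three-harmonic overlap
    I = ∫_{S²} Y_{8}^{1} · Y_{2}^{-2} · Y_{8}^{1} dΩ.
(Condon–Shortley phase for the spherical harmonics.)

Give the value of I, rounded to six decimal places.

m-sum 0 ✓  L=18 even ✓  6≤8≤10 ✓
Π(2lᵢ+1) = 17×5×17 = 1445
triangle coeff Δ(8,2,8) = 1/348840
Σ_t [0,2]: t=0:+1/116121600 t=1:−1/25401600 t=2:+1/116121600 = -1/45158400
(3j)²=24/1615 [(8 2 8; 0 0 0)], sign=-1
Σ_t [0,0]: t=0:+1/101606400 = 1/101606400
(3j)²=36/1615 [(8 2 8; 1 -2 1)], sign=-1
⇒ 4πI² = 864/1805
I = (+1)√(864/1805/(4π)) = 0.19517012

0.195170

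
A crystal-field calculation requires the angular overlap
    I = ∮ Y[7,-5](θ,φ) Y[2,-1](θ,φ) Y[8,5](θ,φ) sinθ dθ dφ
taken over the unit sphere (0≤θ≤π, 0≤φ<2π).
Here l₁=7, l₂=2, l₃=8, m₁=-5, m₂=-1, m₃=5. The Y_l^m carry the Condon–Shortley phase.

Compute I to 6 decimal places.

0.000000

-5 − 1 + 5 = -1 ≠ 0: azimuthal integral kills it; I = 0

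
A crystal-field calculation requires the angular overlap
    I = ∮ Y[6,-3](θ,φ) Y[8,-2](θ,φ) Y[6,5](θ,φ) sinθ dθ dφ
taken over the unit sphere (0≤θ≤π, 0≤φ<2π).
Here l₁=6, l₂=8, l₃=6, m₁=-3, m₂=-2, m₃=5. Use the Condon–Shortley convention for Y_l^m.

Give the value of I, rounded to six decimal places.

Rules hold: Σm=0, L=20 even, 2≤6≤14.
N = 13·17·13 = 2873
Δ = 8!·4!·8!/21! = 1/1309458150
Racah Σ t=2..6: t=2:+1/49766400 t=3:−1/3110400 t=4:+1/1327104 t=5:−1/3110400 t=6:+1/49766400 = 1/6635520
⇒ 3j(6 8 6; 0 0 0)² = 350/46189, sgn +1
Racah Σ t=5..6: t=5:−1/87091200 t=6:+1/348364800 = -1/116121600
⇒ 3j(6 8 6; -3 -2 5)² = 54/4199, sgn +1
4πI² = N·(3j₀)²·(3jₘ)² = 18900/67507
I = +1·√(0.279971/4π) = 0.14926279

0.149263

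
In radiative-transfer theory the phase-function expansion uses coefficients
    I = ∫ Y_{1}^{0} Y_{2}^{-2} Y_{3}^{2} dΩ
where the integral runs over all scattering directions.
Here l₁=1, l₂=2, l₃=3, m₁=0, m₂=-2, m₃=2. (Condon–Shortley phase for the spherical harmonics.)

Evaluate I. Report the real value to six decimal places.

Checks pass: Σm=0; 6 even; l₃=3∈[1,3].
(2·1+1)(2·2+1)(2·3+1) = 105
Δ: 0! 2! 4! / 7! → 1/105
sum: t=0:+1/4 = 1/4
3j²(1 2 3; 0 0 0) = Δ·Π!·Σ² = 3/35  (sign -1)
sum: t=0:+1/24 = 1/24
3j²(1 2 3; 0 -2 2) = Δ·Π!·Σ² = 1/21  (sign -1)
combine: 4πI² = 105·3/35·1/21 = 3/7
take √, sign +1: I = 0.18467439

0.184674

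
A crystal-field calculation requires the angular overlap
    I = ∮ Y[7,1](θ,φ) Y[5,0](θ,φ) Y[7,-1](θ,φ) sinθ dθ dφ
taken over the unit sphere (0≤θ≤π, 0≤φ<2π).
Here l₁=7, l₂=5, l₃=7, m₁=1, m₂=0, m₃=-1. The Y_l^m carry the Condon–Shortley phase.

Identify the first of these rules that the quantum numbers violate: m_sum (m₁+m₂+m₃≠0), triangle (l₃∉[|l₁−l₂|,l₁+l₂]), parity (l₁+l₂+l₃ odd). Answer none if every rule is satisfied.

m₁+m₂+m₃ = 1 + 0 − 1 = 0  ✓
triangle: |7−5|=2 ≤ l₃=7 ≤ 7+5=12  ✓
parity: l₁+l₂+l₃ = 19 is odd  ✗

parity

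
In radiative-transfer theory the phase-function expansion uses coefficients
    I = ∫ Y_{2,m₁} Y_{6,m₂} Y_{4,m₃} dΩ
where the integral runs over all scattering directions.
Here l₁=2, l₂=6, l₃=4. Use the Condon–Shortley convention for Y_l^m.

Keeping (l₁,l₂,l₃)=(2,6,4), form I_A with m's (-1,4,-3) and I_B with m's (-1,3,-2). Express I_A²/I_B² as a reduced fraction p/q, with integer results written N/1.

20/21

Same 2,6,4: normalisation and zero-m 3j drop out of the ratio.
A: Δ: 4! 0! 8! / 13! → 1/6435; sum: t=3:−1/30240 = -1/30240; 3j²(2 6 4; -1 4 -3) = Δ·Π!·Σ² = 16/429  (sign +1)
B: Δ: 4! 0! 8! / 13! → 1/6435; sum: t=3:−1/8640 = -1/8640; 3j²(2 6 4; -1 3 -2) = Δ·Π!·Σ² = 28/715  (sign -1)
I_A²/I_B² = (16/429)/(28/715) = 20/21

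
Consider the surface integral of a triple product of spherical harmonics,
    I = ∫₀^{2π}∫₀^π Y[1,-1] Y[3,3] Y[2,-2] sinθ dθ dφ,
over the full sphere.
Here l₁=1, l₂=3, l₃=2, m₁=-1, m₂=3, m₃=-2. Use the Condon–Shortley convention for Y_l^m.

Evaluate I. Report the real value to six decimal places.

Checks pass: Σm=0; 6 even; l₃=2∈[2,4].
(2·1+1)(2·3+1)(2·2+1) = 105
Δ: 2! 0! 4! / 7! → 1/105
sum: t=1:−1/4 = -1/4
3j²(1 3 2; 0 0 0) = Δ·Π!·Σ² = 3/35  (sign -1)
sum: t=2:+1/48 = 1/48
3j²(1 3 2; -1 3 -2) = Δ·Π!·Σ² = 1/7  (sign +1)
combine: 4πI² = 105·3/35·1/7 = 9/7
take √, sign -1: I = -0.31986543

-0.319865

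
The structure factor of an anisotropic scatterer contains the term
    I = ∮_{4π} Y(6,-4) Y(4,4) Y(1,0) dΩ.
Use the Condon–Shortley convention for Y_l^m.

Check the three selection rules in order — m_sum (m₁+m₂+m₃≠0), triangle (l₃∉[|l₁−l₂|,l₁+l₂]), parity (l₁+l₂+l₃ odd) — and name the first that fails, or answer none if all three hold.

azimuthal sum: -4 + 4 + 0 = 0  ✓
2 ≤ 1 ≤ 10 (triangle on l)  ✗
L = 6 + 4 + 1 = 11 (odd)

triangle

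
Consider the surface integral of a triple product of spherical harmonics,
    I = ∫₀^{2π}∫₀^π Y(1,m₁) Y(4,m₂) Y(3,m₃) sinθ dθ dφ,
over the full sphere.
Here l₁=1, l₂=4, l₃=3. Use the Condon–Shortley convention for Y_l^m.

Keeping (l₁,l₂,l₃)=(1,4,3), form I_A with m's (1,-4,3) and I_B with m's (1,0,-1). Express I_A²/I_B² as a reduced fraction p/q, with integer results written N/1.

14/3

Shared (l₁,l₂,l₃)=(1,4,3): N and (l;000)² cancel in I_A²/I_B².
A: Δ = 2!·0!·6!/9! = 1/252; Racah Σ t=0..0: t=0:+1/1440 = 1/1440; ⇒ 3j(1 4 3; 1 -4 3)² = 1/9, sgn +1
B: Δ = 2!·0!·6!/9! = 1/252; Racah Σ t=0..0: t=0:+1/96 = 1/96; ⇒ 3j(1 4 3; 1 0 -1)² = 1/42, sgn +1
I_A²/I_B² = (1/9)/(1/42) = 14/3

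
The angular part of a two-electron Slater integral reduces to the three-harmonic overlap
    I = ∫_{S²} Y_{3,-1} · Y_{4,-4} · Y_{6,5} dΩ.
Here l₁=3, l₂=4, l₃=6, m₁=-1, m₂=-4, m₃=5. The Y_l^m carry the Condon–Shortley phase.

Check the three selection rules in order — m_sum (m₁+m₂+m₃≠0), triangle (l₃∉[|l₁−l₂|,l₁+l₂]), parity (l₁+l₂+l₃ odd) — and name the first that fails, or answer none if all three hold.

Σmᵢ = 0  ✓
l₃∈[|l₁−l₂|,l₁+l₂]=[1,7], have l₃=6  ✓
Σlᵢ = 13 ⇒ odd  ✗

parity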